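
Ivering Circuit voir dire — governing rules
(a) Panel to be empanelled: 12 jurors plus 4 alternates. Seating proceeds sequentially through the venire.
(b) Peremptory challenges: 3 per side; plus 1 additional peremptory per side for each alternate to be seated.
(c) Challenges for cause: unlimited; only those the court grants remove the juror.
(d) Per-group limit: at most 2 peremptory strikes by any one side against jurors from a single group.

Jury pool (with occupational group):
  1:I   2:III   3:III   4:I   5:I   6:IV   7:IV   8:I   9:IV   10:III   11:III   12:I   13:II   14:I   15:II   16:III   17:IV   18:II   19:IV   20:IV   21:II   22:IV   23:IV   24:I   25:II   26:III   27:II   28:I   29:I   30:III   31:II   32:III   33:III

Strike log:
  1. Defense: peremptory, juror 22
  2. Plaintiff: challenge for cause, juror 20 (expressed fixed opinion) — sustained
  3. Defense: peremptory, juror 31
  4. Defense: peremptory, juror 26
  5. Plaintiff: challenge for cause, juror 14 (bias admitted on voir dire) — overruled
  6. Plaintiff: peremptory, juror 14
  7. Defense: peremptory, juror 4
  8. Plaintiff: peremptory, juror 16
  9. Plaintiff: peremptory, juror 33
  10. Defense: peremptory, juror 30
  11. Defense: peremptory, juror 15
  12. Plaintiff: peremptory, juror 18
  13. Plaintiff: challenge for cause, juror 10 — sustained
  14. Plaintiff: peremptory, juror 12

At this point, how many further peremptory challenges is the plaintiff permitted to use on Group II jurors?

1

Plaintiff peremptories so far: #14, #16, #33, #18, #12 — 5 of 7 used, 2 left overall.
Against Group II: #18 — 1 used; per-group cap 2 leaves 1.
Binding limit: min(2, 1) = 1.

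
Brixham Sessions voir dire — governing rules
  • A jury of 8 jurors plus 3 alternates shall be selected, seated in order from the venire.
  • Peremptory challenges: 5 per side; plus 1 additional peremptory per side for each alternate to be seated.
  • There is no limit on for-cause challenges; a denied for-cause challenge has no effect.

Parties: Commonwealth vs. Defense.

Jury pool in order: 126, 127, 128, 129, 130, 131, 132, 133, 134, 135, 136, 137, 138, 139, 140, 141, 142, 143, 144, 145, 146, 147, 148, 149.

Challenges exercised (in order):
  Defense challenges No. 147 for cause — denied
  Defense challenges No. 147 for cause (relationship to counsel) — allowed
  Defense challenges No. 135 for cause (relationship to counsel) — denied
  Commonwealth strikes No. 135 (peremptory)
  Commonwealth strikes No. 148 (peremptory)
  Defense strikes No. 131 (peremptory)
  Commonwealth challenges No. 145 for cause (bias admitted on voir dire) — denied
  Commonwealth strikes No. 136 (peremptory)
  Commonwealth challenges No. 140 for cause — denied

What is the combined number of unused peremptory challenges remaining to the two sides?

Commonwealth allotment: 5 base + 1 × 3 alternates = 8. Defense allotment: 5 base + 1 × 3 alternates = 8.
Commonwealth peremptories used: #135, #148, #136 — 3 (for-cause on #145, #140 don't count).
Defense peremptories used: #131 — 1 (for-cause on #147, #147, #135 don't count).
Remaining: (8 − 3) + (8 − 1) = 12.

12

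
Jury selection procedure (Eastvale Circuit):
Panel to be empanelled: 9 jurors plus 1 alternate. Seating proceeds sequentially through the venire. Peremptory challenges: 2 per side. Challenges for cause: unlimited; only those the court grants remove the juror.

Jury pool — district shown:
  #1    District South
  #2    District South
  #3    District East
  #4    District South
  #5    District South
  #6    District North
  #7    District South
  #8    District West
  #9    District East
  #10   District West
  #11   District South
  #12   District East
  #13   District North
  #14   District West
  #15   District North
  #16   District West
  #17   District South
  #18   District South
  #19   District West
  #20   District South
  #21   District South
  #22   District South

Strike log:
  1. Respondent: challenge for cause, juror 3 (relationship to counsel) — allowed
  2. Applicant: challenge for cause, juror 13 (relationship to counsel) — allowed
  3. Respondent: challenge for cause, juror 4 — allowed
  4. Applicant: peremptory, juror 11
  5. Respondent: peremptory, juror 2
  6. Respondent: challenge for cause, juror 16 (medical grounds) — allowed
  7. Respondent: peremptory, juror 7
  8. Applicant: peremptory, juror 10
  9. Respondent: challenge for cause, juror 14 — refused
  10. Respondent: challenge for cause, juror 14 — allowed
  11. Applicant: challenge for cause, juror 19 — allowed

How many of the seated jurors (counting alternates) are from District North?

Removed: #2, #3, #4, #7, #10, #11, #13, #14, #16, #19.
Seated (10 incl. alternates): #1, #5, #6, #8, #9, #12, #15, #17, #18, #20.
Of those, in District North: #6, #15 → 2.

2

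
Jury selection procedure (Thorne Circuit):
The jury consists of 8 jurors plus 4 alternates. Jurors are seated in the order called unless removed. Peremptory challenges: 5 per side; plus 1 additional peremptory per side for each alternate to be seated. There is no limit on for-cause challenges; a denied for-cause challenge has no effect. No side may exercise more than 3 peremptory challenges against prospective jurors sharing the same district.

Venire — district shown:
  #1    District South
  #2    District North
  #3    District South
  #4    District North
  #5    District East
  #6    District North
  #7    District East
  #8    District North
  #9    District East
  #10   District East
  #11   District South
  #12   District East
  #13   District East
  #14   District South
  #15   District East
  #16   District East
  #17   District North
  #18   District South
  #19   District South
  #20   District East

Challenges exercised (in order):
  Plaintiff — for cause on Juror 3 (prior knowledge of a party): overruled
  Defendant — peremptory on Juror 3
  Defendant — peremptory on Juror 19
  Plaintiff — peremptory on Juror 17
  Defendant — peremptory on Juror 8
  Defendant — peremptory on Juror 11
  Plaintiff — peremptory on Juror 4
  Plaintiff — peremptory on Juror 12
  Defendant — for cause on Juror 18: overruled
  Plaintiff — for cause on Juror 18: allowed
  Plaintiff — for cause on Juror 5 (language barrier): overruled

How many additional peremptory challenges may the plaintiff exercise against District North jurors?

1

Plaintiff peremptories so far: #17, #4, #12 — 3 of 9 used, 6 left overall.
Against District North: #17, #4 — 2 used; per-district cap 3 leaves 1.
Binding limit: min(6, 1) = 1.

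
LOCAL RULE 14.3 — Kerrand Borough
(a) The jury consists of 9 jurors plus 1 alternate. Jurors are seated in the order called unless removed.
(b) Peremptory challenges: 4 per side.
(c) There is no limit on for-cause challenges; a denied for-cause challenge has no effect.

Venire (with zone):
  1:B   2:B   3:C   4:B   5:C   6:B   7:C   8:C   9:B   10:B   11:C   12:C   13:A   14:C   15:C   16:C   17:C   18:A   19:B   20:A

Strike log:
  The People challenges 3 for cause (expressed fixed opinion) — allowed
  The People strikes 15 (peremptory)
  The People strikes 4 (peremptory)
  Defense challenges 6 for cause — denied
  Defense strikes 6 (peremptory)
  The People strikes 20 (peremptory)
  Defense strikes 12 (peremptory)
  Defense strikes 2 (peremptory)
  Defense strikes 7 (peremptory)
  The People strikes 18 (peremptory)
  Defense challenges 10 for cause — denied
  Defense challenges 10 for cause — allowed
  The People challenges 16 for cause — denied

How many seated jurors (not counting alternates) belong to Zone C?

6

Removed: #2, #3, #4, #6, #7, #10, #12, #15, #18, #20.
Seated jurors 1–9: #1, #5, #8, #9, #11, #13, #14, #16, #17 (alternates #19 not counted).
Of those, in Zone C: #5, #8, #11, #14, #16, #17 → 6.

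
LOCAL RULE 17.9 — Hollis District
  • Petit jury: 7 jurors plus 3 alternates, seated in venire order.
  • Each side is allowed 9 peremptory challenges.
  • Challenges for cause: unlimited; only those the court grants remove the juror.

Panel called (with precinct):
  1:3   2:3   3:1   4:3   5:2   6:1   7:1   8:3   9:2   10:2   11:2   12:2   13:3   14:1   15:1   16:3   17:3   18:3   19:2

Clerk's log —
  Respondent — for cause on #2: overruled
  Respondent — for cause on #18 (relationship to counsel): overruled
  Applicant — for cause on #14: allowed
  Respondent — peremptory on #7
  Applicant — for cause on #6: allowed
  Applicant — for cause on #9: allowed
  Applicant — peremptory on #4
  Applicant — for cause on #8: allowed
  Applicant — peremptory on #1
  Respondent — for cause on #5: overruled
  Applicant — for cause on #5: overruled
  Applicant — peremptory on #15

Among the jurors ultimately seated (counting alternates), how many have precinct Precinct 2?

4

Removed: #1, #4, #6, #7, #8, #9, #14, #15.
Seated (10 incl. alternates): #2, #3, #5, #10, #11, #12, #13, #16, #17, #18.
Of those, in Precinct 2: #5, #10, #11, #12 → 4.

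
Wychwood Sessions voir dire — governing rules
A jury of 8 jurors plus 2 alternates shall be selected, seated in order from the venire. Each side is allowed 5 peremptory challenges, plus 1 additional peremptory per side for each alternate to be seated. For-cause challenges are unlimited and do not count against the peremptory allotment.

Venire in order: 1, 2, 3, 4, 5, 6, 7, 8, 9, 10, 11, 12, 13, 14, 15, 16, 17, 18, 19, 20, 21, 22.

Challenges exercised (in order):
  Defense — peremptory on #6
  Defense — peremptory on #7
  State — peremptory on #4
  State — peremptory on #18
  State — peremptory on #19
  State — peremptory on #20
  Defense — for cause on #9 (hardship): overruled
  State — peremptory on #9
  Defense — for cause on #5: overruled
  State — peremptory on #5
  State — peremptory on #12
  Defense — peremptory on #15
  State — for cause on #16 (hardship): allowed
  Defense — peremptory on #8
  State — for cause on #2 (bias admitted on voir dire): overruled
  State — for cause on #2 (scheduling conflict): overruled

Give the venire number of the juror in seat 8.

17

Removed: #4, #5, #6, #7, #8, #9, #12, #15, #16, #18, #19, #20. (#2 stays — for-cause denied.)
Seating in order: seats 1–8 → #1, #2, #3, #10, #11, #13, #14, #17; alternates → #21, #22.
So seat 8 is #17.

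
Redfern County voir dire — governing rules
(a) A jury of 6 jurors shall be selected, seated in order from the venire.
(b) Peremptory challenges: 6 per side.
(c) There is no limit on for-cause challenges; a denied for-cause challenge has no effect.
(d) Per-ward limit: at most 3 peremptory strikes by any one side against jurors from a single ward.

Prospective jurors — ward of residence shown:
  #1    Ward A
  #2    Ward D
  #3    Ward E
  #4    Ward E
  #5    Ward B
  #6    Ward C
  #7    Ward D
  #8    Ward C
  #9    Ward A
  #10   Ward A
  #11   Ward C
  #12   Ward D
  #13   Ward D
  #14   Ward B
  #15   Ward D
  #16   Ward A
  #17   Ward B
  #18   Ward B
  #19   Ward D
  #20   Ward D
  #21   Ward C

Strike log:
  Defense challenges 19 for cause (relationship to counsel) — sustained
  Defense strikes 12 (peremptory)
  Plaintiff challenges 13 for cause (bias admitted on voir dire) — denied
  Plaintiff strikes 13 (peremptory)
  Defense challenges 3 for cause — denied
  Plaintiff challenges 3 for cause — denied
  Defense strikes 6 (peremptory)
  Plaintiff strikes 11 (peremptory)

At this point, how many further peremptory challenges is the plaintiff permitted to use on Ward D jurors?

2

Plaintiff peremptories so far: #13, #11 — 2 of 6 used, 4 left overall.
Against Ward D: #13 — 1 used; per-ward cap 3 leaves 2.
Binding limit: min(4, 2) = 2.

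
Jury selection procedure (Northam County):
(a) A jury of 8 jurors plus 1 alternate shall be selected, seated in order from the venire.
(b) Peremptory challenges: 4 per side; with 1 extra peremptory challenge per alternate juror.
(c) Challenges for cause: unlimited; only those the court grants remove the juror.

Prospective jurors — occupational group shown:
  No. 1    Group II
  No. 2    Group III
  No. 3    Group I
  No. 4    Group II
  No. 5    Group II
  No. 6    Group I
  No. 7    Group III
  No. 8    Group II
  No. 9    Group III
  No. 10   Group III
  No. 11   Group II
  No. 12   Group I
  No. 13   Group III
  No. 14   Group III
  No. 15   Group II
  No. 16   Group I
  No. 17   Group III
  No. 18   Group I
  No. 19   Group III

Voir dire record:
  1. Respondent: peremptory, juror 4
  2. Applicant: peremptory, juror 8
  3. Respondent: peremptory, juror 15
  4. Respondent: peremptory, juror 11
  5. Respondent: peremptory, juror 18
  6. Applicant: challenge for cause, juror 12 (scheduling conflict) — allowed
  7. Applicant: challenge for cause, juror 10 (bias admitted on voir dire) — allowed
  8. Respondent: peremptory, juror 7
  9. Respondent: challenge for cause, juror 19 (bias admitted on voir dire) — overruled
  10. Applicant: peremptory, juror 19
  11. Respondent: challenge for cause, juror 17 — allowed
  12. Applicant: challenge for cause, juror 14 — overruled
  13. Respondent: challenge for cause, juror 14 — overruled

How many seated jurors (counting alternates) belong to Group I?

3

Removed: #4, #7, #8, #10, #11, #12, #15, #17, #18, #19.
Seated (9 incl. alternates): #1, #2, #3, #5, #6, #9, #13, #14, #16.
Of those, in Group I: #3, #6, #16 → 3.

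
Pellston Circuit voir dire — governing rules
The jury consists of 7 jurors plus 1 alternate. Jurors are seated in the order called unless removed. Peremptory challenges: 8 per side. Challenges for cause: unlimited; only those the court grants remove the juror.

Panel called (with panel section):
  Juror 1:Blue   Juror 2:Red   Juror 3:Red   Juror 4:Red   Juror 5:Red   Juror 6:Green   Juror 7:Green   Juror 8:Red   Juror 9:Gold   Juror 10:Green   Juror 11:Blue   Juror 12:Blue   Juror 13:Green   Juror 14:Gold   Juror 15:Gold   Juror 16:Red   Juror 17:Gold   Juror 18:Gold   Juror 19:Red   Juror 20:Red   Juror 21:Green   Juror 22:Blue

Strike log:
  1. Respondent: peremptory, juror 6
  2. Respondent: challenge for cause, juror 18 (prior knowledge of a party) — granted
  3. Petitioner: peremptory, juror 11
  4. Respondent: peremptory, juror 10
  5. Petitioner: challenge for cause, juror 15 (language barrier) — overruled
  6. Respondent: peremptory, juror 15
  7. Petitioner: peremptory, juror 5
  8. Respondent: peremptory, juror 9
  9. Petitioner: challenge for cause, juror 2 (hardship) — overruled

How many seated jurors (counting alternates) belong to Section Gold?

0

Removed: #5, #6, #9, #10, #11, #15, #18.
Seated (8 incl. alternates): #1, #2, #3, #4, #7, #8, #12, #13.
None of those are in Section Gold → 0.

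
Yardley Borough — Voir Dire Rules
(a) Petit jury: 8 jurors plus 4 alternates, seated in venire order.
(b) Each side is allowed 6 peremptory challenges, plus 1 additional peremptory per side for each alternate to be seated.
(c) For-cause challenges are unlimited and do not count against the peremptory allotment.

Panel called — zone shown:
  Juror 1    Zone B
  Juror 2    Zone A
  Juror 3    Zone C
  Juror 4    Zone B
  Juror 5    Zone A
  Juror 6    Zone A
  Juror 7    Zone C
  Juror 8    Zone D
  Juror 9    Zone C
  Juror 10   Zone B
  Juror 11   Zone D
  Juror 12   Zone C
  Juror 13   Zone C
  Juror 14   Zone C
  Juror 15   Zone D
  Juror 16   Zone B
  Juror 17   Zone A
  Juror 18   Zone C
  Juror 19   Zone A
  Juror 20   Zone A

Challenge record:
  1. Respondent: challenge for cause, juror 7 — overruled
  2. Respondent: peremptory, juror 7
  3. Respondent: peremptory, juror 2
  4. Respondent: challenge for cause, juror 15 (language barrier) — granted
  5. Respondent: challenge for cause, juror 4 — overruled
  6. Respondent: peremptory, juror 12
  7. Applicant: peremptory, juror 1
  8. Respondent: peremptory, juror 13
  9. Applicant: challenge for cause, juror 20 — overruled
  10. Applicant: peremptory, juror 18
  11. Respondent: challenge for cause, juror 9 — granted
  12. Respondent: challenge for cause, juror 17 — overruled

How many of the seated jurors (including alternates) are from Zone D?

Removed: #1, #2, #7, #9, #12, #13, #15, #18.
Seated (12 incl. alternates): #3, #4, #5, #6, #8, #10, #11, #14, #16, #17, #19, #20.
Of those, in Zone D: #8, #11 → 2.

2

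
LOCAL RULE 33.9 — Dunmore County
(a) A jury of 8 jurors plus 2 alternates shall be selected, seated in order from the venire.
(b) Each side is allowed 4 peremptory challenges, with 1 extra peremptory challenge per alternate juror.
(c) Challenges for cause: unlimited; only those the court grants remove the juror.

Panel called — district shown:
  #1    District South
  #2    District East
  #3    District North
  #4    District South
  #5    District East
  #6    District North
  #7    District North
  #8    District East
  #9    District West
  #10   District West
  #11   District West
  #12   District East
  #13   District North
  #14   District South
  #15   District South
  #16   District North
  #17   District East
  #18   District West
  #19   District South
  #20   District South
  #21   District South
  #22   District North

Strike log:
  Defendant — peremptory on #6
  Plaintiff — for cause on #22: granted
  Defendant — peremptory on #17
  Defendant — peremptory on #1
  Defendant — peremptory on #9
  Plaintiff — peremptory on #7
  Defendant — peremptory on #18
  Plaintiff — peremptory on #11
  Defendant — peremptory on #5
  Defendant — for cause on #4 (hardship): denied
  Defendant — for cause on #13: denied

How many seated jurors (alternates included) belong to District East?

3

Removed: #1, #5, #6, #7, #9, #11, #17, #18, #22.
Seated (10 incl. alternates): #2, #3, #4, #8, #10, #12, #13, #14, #15, #16.
Of those, in District East: #2, #8, #12 → 3.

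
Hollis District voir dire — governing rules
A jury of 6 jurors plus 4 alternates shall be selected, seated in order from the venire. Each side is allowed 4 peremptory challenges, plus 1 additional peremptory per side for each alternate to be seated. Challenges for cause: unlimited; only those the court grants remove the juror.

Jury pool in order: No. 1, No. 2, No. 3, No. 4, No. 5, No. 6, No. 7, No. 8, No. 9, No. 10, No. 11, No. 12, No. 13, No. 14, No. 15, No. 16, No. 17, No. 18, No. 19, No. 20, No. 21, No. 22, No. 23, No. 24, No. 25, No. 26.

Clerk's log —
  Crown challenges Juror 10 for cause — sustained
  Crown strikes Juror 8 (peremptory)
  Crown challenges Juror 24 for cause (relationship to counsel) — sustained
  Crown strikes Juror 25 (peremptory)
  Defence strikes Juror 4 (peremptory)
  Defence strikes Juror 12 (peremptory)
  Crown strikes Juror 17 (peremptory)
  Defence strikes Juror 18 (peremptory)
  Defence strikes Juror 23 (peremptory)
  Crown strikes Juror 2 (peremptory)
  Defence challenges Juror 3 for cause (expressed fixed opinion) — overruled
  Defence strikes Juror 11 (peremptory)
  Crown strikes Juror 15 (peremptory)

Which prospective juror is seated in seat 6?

9

Removed: #2, #4, #8, #10, #11, #12, #15, #17, #18, #23, #24, #25. (#3 stays — for-cause denied.)
Seating in order: seats 1–6 → #1, #3, #5, #6, #7, #9; alternates → #13, #14, #16, #19.
So seat 6 is #9.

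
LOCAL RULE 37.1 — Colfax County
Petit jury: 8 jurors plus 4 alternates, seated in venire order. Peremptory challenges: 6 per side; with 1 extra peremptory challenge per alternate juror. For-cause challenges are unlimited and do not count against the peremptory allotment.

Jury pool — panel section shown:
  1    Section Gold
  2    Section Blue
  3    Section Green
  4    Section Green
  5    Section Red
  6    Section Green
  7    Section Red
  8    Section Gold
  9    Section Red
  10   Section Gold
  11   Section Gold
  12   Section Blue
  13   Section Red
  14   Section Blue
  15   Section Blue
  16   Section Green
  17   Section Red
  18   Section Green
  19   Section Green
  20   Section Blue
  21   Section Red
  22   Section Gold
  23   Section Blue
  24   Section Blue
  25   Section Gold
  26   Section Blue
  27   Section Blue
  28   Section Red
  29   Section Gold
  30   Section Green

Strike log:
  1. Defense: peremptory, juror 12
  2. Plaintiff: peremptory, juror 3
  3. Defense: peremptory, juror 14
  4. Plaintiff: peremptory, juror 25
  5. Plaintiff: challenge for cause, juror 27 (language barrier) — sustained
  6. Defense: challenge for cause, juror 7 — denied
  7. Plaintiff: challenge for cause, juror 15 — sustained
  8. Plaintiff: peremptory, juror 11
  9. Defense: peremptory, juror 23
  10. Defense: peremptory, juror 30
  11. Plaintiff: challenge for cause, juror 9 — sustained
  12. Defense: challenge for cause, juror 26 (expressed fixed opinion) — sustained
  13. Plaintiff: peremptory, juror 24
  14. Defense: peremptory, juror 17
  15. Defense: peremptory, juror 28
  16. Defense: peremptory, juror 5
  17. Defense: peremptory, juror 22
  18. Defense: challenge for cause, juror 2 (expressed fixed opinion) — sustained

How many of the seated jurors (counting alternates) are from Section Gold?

3

Removed: #2, #3, #5, #9, #11, #12, #14, #15, #17, #22, #23, #24, #25, #26, #27, #28, #30.
Seated (12 incl. alternates): #1, #4, #6, #7, #8, #10, #13, #16, #18, #19, #20, #21.
Of those, in Section Gold: #1, #8, #10 → 3.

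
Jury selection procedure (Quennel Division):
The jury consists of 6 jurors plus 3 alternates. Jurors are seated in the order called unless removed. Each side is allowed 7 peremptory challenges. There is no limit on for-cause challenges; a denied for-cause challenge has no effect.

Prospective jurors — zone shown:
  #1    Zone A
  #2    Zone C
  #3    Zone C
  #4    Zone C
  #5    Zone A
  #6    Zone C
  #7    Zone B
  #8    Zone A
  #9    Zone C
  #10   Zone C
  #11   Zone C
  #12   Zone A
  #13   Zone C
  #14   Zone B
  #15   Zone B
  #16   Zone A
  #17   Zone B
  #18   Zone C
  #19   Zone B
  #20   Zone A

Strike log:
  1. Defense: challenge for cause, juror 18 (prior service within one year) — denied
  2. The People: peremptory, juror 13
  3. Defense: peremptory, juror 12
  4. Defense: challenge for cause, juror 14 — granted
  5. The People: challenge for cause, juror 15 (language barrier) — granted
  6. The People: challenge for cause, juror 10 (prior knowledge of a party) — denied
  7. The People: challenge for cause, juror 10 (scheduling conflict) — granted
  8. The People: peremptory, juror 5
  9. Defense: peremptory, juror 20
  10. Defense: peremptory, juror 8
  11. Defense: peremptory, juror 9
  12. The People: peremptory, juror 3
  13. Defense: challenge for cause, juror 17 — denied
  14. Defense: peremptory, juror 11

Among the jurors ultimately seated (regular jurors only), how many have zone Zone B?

Removed: #3, #5, #8, #9, #10, #11, #12, #13, #14, #15, #20.
Seated jurors 1–6: #1, #2, #4, #6, #7, #16 (alternates #17, #18, #19 not counted).
Of those, in Zone B: #7 → 1.

1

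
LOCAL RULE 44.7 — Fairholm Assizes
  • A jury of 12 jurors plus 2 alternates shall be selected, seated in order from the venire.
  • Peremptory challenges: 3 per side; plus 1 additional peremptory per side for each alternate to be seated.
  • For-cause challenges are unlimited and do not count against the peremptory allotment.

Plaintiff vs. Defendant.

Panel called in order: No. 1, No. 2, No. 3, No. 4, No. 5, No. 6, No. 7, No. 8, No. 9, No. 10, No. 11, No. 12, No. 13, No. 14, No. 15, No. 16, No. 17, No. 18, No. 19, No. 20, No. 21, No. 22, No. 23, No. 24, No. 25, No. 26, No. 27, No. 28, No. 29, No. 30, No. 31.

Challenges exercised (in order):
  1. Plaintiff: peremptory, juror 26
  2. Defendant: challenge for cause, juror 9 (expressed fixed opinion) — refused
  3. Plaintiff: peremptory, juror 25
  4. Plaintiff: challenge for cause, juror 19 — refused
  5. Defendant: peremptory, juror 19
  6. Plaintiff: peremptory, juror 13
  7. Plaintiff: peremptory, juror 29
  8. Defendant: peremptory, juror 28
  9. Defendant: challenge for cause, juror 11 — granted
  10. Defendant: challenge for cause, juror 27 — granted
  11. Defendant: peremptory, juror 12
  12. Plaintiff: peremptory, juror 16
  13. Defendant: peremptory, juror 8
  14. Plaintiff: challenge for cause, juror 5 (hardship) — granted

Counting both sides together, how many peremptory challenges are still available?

Plaintiff allotment: 3 base + 1 × 2 alternates = 5. Defendant allotment: 3 base + 1 × 2 alternates = 5.
Plaintiff peremptories used: #26, #25, #13, #29, #16 — 5 (for-cause on #19, #5 don't count).
Defendant peremptories used: #19, #28, #12, #8 — 4 (for-cause on #9, #11, #27 don't count).
Remaining: (5 − 5) + (5 − 4) = 1.

1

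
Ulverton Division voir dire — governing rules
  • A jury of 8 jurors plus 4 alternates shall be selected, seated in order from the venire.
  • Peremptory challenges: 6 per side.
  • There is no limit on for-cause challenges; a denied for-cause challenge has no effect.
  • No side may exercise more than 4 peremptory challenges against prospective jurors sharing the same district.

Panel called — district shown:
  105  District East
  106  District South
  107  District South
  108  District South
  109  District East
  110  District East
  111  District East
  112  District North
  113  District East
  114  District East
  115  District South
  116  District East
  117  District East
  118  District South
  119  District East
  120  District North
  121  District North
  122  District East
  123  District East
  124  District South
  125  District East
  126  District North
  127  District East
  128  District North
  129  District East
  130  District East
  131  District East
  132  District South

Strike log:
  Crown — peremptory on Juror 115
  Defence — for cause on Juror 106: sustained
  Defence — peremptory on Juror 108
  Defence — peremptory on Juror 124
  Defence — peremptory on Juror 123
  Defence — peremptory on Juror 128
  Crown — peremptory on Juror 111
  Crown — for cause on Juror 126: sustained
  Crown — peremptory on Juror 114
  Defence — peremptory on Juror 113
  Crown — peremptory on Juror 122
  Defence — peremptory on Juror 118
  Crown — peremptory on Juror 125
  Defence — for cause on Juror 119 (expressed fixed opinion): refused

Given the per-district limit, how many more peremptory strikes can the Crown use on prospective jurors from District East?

Crown peremptories so far: #115, #111, #114, #122, #125 — 5 of 6 used, 1 left overall.
Against District East: #111, #114, #122, #125 — 4 used; per-district cap 4 leaves 0.
Binding limit: min(1, 0) = 0.

0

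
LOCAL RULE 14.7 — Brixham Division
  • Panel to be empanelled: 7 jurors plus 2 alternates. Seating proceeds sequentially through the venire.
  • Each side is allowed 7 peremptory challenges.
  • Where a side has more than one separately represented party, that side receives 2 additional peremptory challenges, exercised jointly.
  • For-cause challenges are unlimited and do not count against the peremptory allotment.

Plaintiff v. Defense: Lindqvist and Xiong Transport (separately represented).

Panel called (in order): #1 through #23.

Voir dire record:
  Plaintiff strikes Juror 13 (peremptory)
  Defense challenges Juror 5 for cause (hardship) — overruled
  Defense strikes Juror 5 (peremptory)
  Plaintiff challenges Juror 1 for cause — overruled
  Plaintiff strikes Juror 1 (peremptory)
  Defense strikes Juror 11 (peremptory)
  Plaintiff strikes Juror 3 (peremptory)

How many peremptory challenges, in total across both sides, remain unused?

11

Plaintiff allotment: 7. Defense allotment: 7 base + 2 multi-party = 9.
Plaintiff peremptories used: #13, #1, #3 — 3 (the for-cause on #1 doesn't count).
Defense peremptories used: #5, #11 — 2 (the for-cause on #5 doesn't count).
Remaining: (7 − 3) + (9 − 2) = 11.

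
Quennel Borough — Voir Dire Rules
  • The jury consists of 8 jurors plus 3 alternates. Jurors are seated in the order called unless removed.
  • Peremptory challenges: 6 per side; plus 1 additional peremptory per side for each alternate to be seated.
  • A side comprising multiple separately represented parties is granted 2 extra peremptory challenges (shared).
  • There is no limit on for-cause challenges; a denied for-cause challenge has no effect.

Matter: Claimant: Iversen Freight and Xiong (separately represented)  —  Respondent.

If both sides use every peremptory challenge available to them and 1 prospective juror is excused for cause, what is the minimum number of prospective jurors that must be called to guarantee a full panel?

Seats to fill: 8 + 3 alternates = 11.
Peremptories — Claimant: 6 + 1×3 + 2 = 11; Respondent: 6 + 1×3 = 9; total 20.
For-cause removals: 1.
Minimum venire: 11 + 20 + 1 = 32.

32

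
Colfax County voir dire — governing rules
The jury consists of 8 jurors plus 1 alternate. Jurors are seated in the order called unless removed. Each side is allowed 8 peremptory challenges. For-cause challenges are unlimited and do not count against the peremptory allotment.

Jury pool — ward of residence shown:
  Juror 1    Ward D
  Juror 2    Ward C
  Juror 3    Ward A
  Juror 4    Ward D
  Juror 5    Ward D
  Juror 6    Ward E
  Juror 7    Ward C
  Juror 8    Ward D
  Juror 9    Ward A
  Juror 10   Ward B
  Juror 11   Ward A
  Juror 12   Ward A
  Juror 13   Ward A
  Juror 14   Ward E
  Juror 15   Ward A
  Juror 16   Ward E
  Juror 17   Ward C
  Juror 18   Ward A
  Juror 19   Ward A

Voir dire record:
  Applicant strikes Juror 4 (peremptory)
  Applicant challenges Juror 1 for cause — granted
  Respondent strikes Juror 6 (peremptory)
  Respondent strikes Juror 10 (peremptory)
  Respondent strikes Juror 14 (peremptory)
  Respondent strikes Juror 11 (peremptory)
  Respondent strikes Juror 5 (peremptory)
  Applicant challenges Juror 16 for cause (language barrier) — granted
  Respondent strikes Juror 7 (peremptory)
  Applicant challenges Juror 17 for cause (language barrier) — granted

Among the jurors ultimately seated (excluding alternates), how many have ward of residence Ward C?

Removed: #1, #4, #5, #6, #7, #10, #11, #14, #16, #17.
Seated jurors 1–8: #2, #3, #8, #9, #12, #13, #15, #18 (alternates #19 not counted).
Of those, in Ward C: #2 → 1.

1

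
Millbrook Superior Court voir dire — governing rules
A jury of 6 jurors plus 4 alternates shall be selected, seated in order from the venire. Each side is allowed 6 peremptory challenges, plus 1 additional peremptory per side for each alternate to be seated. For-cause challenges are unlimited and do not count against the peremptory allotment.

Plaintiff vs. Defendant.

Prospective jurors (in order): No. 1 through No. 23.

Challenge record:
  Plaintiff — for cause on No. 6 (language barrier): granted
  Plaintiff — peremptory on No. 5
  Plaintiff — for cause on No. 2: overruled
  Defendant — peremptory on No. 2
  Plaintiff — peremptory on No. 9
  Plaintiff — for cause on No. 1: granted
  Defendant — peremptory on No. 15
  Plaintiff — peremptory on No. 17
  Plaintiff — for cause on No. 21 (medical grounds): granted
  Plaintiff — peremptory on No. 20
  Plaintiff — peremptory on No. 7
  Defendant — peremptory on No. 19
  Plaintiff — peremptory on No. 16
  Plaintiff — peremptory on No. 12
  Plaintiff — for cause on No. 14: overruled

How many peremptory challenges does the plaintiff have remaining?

3

Plaintiff allotment: 6 base + 1 × 4 alternates = 10.
Plaintiff peremptories used: #5, #9, #17, #20, #7, #16, #12 — 7 (for-cause on #6, #2, #1, #21, #14 don't count).
Remaining: 10 − 7 = 3.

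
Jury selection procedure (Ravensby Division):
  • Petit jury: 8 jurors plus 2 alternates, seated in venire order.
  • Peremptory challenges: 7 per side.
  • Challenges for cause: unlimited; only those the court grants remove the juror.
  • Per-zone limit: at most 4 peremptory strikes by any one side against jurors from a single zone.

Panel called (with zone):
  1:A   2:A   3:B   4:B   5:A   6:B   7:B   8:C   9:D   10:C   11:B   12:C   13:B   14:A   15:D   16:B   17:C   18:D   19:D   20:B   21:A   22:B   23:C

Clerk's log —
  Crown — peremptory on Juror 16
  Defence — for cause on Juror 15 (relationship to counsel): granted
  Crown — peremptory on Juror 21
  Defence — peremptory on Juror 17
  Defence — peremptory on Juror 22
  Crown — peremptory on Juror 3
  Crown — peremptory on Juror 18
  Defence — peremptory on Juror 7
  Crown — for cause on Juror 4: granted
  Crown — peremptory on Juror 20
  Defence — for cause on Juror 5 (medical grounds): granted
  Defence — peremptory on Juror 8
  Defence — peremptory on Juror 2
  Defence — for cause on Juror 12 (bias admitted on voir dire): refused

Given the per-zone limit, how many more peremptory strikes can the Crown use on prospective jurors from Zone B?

Crown peremptories so far: #16, #21, #3, #18, #20 — 5 of 7 used, 2 left overall.
Against Zone B: #16, #3, #20 — 3 used; per-zone cap 4 leaves 1.
Binding limit: min(2, 1) = 1.

1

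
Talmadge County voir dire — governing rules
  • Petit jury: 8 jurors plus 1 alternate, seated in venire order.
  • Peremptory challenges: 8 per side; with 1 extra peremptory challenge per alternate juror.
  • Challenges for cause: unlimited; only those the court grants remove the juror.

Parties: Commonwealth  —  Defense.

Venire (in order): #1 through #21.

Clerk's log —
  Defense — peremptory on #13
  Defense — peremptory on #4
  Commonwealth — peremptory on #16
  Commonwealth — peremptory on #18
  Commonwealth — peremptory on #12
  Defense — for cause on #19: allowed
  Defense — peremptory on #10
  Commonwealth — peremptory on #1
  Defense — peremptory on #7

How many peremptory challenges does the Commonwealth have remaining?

5

Commonwealth allotment: 8 base + 1 × 1 alternate = 9.
Commonwealth peremptories used: #16, #18, #12, #1 — 4.
Remaining: 9 − 4 = 5.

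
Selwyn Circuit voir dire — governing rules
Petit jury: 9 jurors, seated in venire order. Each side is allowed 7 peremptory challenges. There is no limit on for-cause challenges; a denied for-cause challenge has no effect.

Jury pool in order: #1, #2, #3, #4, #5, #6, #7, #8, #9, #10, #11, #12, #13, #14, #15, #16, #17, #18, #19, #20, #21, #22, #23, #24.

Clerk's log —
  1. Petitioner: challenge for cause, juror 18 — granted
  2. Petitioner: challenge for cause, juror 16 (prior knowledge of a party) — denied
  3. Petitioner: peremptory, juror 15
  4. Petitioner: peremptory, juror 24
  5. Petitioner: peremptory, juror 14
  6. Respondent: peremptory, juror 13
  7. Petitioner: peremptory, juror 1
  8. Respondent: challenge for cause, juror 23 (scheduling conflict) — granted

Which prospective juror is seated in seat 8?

Removed: #1, #13, #14, #15, #18, #23, #24. (#16 stays — for-cause denied.)
Seating in order: seats 1–9 → #2, #3, #4, #5, #6, #7, #8, #9, #10.
So seat 8 is #9.

9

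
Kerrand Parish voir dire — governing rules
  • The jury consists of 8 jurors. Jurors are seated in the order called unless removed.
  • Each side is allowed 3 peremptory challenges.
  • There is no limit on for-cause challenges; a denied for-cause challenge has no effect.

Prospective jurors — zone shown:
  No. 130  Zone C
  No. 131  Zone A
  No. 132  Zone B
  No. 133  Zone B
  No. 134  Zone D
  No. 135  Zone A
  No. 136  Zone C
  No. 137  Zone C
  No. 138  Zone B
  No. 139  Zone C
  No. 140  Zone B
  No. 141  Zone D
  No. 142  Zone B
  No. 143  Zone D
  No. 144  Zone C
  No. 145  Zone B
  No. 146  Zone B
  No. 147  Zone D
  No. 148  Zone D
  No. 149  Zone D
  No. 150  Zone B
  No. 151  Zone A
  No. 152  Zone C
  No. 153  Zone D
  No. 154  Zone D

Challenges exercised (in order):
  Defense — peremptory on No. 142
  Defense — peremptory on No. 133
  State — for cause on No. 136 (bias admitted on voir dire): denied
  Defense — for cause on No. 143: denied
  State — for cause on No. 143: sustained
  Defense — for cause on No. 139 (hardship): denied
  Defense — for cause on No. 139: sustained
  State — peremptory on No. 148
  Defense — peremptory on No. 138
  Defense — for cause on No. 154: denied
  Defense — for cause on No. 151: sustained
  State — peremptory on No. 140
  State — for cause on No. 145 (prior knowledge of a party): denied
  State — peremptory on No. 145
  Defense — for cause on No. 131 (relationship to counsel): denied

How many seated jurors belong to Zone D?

Removed: #133, #138, #139, #140, #142, #143, #145, #148, #151.
Seated jurors 1–8: #130, #131, #132, #134, #135, #136, #137, #141.
Of those, in Zone D: #134, #141 → 2.

2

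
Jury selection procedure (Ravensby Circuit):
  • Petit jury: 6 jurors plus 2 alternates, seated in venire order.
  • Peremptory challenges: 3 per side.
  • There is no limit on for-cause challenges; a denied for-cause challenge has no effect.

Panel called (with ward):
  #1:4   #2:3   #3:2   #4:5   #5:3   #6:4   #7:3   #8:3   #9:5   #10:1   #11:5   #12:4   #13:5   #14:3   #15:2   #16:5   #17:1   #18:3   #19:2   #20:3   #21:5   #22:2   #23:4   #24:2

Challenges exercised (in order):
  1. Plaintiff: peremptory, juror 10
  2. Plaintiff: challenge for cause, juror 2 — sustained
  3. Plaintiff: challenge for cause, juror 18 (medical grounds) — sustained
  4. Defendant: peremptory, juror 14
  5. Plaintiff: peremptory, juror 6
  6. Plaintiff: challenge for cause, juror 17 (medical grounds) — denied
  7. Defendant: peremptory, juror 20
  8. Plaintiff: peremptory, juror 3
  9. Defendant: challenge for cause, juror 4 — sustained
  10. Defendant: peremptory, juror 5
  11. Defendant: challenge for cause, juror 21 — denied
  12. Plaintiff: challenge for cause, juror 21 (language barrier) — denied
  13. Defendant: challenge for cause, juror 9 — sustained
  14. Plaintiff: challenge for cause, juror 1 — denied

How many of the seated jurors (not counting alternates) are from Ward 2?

Removed: #2, #3, #4, #5, #6, #9, #10, #14, #18, #20.
Seated jurors 1–6: #1, #7, #8, #11, #12, #13 (alternates #15, #16 not counted).
None of those are in Ward 2 → 0.

0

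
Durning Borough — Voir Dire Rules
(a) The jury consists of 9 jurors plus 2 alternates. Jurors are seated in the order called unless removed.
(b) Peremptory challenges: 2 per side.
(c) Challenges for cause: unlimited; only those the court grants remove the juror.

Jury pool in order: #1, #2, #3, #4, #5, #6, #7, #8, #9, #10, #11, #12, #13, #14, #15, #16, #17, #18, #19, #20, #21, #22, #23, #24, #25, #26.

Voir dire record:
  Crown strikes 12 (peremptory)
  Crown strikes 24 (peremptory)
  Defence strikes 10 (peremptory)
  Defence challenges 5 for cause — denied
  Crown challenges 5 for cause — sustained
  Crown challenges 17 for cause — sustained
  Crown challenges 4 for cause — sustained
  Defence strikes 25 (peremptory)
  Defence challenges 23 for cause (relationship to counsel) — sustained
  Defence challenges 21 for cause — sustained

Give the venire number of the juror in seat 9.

13

Removed: #4, #5, #10, #12, #17, #21, #23, #24, #25.
Filling seats in venire order through position 9: #1, #2, #3, #6, #7, #8, #9, #11, #13.
So seat 9 is #13.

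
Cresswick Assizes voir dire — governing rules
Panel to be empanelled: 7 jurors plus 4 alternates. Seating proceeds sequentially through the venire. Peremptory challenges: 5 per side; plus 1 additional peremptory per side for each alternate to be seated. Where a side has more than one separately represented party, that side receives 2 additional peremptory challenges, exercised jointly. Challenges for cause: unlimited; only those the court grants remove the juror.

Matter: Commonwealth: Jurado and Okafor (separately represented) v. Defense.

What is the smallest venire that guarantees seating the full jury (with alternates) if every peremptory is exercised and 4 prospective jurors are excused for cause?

35

Seats to fill: 7 + 4 alternates = 11.
Peremptories — Commonwealth: 5 + 1×4 + 2 = 11; Defense: 5 + 1×4 = 9; total 20.
For-cause removals: 4.
Minimum venire: 11 + 20 + 4 = 35.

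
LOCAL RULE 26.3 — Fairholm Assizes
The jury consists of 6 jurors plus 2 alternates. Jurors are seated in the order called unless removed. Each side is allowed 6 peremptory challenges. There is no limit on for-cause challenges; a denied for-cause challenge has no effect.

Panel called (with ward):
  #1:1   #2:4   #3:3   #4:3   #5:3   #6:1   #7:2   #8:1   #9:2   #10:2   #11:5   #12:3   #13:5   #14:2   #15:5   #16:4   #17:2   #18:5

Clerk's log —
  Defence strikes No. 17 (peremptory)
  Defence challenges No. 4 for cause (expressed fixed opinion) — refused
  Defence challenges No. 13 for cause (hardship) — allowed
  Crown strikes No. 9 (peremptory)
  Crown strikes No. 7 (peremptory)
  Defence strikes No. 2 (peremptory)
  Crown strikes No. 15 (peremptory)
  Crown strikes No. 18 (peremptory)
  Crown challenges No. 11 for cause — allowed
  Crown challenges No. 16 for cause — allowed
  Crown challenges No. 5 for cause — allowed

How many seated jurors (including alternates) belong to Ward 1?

Removed: #2, #5, #7, #9, #11, #13, #15, #16, #17, #18.
Seated (8 incl. alternates): #1, #3, #4, #6, #8, #10, #12, #14.
Of those, in Ward 1: #1, #6, #8 → 3.

3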